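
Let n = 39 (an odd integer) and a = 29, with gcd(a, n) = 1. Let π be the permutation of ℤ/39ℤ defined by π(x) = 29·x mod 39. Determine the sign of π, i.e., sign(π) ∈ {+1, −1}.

-1

Trace 22: π^k(22) = [22, 14, 16, 35, 1, 29] for k=0..5.
π_29 has 10 disjoint cycles with lengths [6, 6, 6, 6, 3, 3, 3, 3, 2, 1] on {0,…,38}.
n − c = 39 − 10 = 29; sign = (−1)^29 = -1.
Check: (29/39) = -1 by Zolotarev.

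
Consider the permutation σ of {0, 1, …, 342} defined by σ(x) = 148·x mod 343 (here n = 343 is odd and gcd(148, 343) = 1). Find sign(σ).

Trace 246: π^k(246) = [246, 50, 197, 1, 148, 295, 99] for k=0..6.
Cycle type of π: 7×42 + 1×49; total 91 cycles.
With 91 cycles on 343 points, sign = (−1)^{343−91} = +1.
Via Zolotarev, sign(π_{148}) = (148|343) = +1.

+1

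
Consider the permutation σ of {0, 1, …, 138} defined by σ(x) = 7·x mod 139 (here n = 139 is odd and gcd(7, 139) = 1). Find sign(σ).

Start at x=49: 49 → 65 → 38 → 127 → 55 → 107 → 54 → … (one orbit).
3 cycles of lengths [69, 69, 1].
sign(π) = (−1)^{n − #cycles} = (−1)^{139−3} = (−1)^136 = +1.

+1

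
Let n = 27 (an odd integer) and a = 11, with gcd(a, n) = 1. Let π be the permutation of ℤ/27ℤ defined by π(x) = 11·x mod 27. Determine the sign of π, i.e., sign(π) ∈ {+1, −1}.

-1

Start at x=1: 1 → 11 → 13 → 8 → 7 → 23 → 10 → … (one orbit).
Cycle type of π: 18 + 6 + 2 + 1; total 4 cycles.
27 − 4 = 23 transpositions; sign(π) = (−1)^23 = -1.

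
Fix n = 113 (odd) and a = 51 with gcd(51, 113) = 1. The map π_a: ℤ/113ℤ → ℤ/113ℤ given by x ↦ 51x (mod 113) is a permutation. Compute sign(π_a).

+1

Start at x=60: 60 → 9 → 7 → 18 → 14 → 36 → 28 → … (one orbit).
Decompose π into cycles: lengths [56, 56, 1] (3 cycles, including the fixed point 0).
3 cycles on 113: each ℓ→(−1)^(ℓ−1), product (−1)^110 = +1.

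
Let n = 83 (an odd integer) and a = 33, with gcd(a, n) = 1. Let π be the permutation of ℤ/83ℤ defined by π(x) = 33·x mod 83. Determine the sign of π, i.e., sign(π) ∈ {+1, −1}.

Orbit of 29 under x↦33x: [29, 44, 41, 25, 78, 1, 33]… (length divides ord_83(33)).
π_33 has 3 disjoint cycles with lengths [41, 41, 1] on {0,…,82}.
83 − 3 = 80 transpositions; sign(π) = (−1)^80 = +1.
Via Zolotarev, sign(π_{33}) = (33|83) = +1.

+1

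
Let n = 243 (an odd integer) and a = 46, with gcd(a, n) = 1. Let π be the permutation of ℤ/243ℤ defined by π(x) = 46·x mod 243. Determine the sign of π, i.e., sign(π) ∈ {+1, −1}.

+1

Trace 1: π^k(1) = [1, 46, 172, 136, 181, 64, 28] for k=0..6.
Decompose π into cycles: lengths [27, 27, 27, 27, 27, 27, 9, 9, 9, 9, 9, 9, 3, 3, 3, 3, 3, 3, 1, 1, 1, 1, 1, 1, 1, 1, 1] (27 cycles, including the fixed point 0).
243 − 27 = 216 transpositions; sign(π) = (−1)^216 = +1.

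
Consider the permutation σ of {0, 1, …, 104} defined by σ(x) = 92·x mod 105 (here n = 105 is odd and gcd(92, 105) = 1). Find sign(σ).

Start at x=92: 92 → 64 → 8 → 1 → 92 (one orbit).
Cycle lengths of π_92 on ℤ/105ℤ: [4, 4, 4, 4, 4, 4, 4, 4, 4, 4, 4, 4, 4, 4, 4, 4, 4, 4, 4, 4, 4, 2, 2, 2, 2, 2, 2, 2, 1, 1, 1, 1, 1, 1, 1]; 35 cycles in total.
n − c = 105 − 35 = 70; sign = (−1)^70 = +1.
Zolotarev: (92|105) = +1, matching the cycle-count sign.

+1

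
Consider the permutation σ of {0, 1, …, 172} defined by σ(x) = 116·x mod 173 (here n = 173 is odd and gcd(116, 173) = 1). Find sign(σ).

+1

Orbit of 95 under x↦116x: [95, 121, 23, 73, 164, 167, 169]… (length divides ord_173(116)).
Decompose π into cycles: lengths [86, 86, 1] (3 cycles, including the fixed point 0).
n − c = 173 − 3 = 170; sign = (−1)^170 = +1.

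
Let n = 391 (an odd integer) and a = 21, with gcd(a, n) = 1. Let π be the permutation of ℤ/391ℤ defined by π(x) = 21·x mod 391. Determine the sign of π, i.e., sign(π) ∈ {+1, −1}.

-1

Start at x=186: 186 → 387 → 307 → 191 → 101 → 166 → 358 → … (one orbit).
Cycle lengths of π_21 on ℤ/391ℤ: [44, 44, 44, 44, 44, 44, 44, 44, 22, 4, 4, 4, 4, 1]; 14 cycles in total.
With 14 cycles on 391 points, sign = (−1)^{391−14} = -1.
Via Zolotarev, sign(π_{21}) = (21|391) = -1.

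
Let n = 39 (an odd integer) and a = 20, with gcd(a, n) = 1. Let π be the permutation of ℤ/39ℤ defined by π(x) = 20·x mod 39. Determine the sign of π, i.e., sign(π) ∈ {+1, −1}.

+1

Start at x=10: 10 → 5 → 22 → 11 → 25 → 32 → 16 → … (one orbit).
π_20 has 5 disjoint cycles with lengths [12, 12, 12, 2, 1] on {0,…,38}.
39 − 5 = 34 transpositions; sign(π) = (−1)^34 = +1.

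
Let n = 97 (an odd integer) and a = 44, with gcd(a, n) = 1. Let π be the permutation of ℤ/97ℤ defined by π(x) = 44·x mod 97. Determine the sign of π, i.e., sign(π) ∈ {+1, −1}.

+1

Trace 43: π^k(43) = [43, 49, 22, 95, 9, 8, 61] for k=0..6.
π_44 has 3 disjoint cycles with lengths [48, 48, 1] on {0,…,96}.
With 3 cycles on 97 points, sign = (−1)^{97−3} = +1.
Via Zolotarev, sign(π_{44}) = (44|97) = +1.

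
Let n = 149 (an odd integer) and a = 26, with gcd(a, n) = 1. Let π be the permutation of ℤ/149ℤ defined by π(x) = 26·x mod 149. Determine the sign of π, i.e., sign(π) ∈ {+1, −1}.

Orbit of 85 under x↦26x: [85, 124, 95, 86, 1, 26, 80]… (length divides ord_149(26)).
Cycle type of π: 74×2 + 1; total 3 cycles.
Σ(ℓ_i−1) = 149−3 = 146; sign = (−1)^146 = +1.
Zolotarev: (26|149) = +1, matching the cycle-count sign.

+1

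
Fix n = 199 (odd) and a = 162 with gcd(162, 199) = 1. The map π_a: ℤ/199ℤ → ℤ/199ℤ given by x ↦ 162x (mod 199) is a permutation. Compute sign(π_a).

Trace 106: π^k(106) = [106, 58, 43, 1, 162, 175, 92] for k=0..6.
23 cycles of lengths [9, 9, 9, 9, 9, 9, 9, 9, 9, 9, 9, 9, 9, 9, 9, 9, 9, 9, 9, 9, 9, 9, 1].
With 23 cycles on 199 points, sign = (−1)^{199−23} = +1.
The Jacobi symbol (162|199) = +1 (Zolotarev) agrees.

+1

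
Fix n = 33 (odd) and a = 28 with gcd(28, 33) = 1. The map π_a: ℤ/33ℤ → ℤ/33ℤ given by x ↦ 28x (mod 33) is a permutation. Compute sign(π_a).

-1

Orbit of 10 under x↦28x: [10, 16, 19, 4, 13, 1, 28]… (length divides ord_33(28)).
The orbit structure of x ↦ 28x mod 33: 6 orbits of sizes [10, 10, 10, 1, 1, 1].
Σ(ℓ_i−1) = 33−6 = 27; sign = (−1)^27 = -1.
(28|33)_J = -1 (Zolotarev's lemma cross-check).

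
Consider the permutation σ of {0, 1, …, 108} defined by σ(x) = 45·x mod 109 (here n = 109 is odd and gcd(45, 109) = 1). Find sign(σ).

+1

Orbit of 1 under x↦45x: [1, 45, 63]… (length divides ord_109(45)).
37 cycles of lengths [3, 3, 3, 3, 3, 3, 3, 3, 3, 3, 3, 3, 3, 3, 3, 3, 3, 3, 3, 3, 3, 3, 3, 3, 3, 3, 3, 3, 3, 3, 3, 3, 3, 3, 3, 3, 1].
n − c = 109 − 37 = 72; sign = (−1)^72 = +1.
Via Zolotarev, sign(π_{45}) = (45|109) = +1.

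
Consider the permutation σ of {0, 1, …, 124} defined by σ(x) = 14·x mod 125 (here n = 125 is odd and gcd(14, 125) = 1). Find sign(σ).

+1

Orbit of 96 under x↦14x: [96, 94, 66, 49, 61, 104, 81]… (length divides ord_125(14)).
The orbit structure of x ↦ 14x mod 125: 7 orbits of sizes [50, 50, 10, 10, 2, 2, 1].
7 cycles on 125: each ℓ→(−1)^(ℓ−1), product (−1)^118 = +1.
Via Zolotarev, sign(π_{14}) = (14|125) = +1.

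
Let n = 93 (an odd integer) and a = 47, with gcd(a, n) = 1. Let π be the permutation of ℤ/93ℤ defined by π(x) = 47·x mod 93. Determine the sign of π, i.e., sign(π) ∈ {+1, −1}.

-1

Start at x=35: 35 → 64 → 32 → 16 → 8 → 4 → 2 → … (one orbit).
Cycle type of π: 10×6 + 5×6 + 2 + 1; total 14 cycles.
14 cycles on 93: each ℓ→(−1)^(ℓ−1), product (−1)^79 = -1.
Via Zolotarev, sign(π_{47}) = (47|93) = -1.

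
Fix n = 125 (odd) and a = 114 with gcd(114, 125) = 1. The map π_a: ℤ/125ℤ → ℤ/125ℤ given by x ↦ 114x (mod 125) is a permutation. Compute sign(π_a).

Start at x=71: 71 → 94 → 91 → 124 → 11 → 4 → 81 → … (one orbit).
The orbit structure of x ↦ 114x mod 125: 7 orbits of sizes [50, 50, 10, 10, 2, 2, 1].
7 cycles on 125: each ℓ→(−1)^(ℓ−1), product (−1)^118 = +1.
The Jacobi symbol (114|125) = +1 (Zolotarev) agrees.

+1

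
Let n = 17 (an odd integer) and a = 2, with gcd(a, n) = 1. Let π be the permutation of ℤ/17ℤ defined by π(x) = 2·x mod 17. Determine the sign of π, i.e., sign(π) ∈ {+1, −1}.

+1

Trace 4: π^k(4) = [4, 8, 16, 15, 13, 9, 1] for k=0..6.
3 cycles of lengths [8, 8, 1].
17 − 3 = 14 transpositions; sign(π) = (−1)^14 = +1.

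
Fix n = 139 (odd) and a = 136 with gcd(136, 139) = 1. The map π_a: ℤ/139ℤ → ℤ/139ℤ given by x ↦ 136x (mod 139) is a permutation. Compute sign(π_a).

+1

Trace 112: π^k(112) = [112, 81, 35, 34, 37, 28, 55] for k=0..6.
Cycle lengths of π_136 on ℤ/139ℤ: [69, 69, 1]; 3 cycles in total.
n − c = 139 − 3 = 136; sign = (−1)^136 = +1.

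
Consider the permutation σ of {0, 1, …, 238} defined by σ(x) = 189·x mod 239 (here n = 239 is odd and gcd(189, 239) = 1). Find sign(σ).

-1

Orbit of 72 under x↦189x: [72, 224, 33, 23, 45, 140, 170]… (length divides ord_239(189)).
The orbit structure of x ↦ 189x mod 239: 2 orbits of sizes [238, 1].
2 cycles on 239: each ℓ→(−1)^(ℓ−1), product (−1)^237 = -1.
The Jacobi symbol (189|239) = -1 (Zolotarev) agrees.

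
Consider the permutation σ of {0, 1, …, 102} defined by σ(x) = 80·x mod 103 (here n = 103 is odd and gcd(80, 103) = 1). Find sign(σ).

Orbit of 69 under x↦80x: [69, 61, 39, 30, 31, 8, 22]… (length divides ord_103(80)).
Decompose π into cycles: lengths [34, 34, 34, 1] (4 cycles, including the fixed point 0).
With 4 cycles on 103 points, sign = (−1)^{103−4} = -1.

-1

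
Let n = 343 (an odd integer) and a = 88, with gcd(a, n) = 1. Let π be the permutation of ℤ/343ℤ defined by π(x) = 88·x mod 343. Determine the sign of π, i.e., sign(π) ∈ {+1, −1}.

Orbit of 106 under x↦88x: [106, 67, 65, 232, 179, 317, 113]… (length divides ord_343(88)).
π_88 has 7 disjoint cycles with lengths [147, 147, 21, 21, 3, 3, 1] on {0,…,342}.
Σ(ℓ_i−1) = 343−7 = 336; sign = (−1)^336 = +1.
The Jacobi symbol (88|343) = +1 (Zolotarev) agrees.

+1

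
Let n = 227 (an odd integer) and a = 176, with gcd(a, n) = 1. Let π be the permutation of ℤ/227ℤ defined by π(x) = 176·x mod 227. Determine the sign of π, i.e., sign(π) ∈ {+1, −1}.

Start at x=75: 75 → 34 → 82 → 131 → 129 → 4 → 23 → … (one orbit).
π_176 has 3 disjoint cycles with lengths [113, 113, 1] on {0,…,226}.
3 cycles on 227: each ℓ→(−1)^(ℓ−1), product (−1)^224 = +1.
Via Zolotarev, sign(π_{176}) = (176|227) = +1.

+1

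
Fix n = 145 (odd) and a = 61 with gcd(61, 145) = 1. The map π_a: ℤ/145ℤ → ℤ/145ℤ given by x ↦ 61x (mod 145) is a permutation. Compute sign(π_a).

-1

Start at x=36: 36 → 21 → 121 → 131 → 16 → 106 → 86 → … (one orbit).
Cycle type of π: 28×5 + 1×5; total 10 cycles.
Σ(ℓ_i−1) = 145−10 = 135; sign = (−1)^135 = -1.
Zolotarev: (61|145) = -1, matching the cycle-count sign.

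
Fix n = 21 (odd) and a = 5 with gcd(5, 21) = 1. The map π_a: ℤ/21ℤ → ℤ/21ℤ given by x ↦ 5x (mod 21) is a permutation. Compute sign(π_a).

+1

Orbit of 20 under x↦5x: [20, 16, 17, 1, 5, 4]… (length divides ord_21(5)).
Decompose π into cycles: lengths [6, 6, 6, 2, 1] (5 cycles, including the fixed point 0).
sign(π) = (−1)^{n − #cycles} = (−1)^{21−5} = (−1)^16 = +1.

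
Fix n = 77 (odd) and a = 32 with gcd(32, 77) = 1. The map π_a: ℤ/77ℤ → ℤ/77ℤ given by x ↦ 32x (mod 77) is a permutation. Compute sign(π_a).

-1

Start at x=43: 43 → 67 → 65 → 1 → 32 → 23 → 43 (one orbit).
π_32 has 18 disjoint cycles with lengths [6, 6, 6, 6, 6, 6, 6, 6, 6, 6, 3, 3, 2, 2, 2, 2, 2, 1] on {0,…,76}.
sign(π) = (−1)^{n − #cycles} = (−1)^{77−18} = (−1)^59 = -1.
(32|77)_J = -1 (Zolotarev's lemma cross-check).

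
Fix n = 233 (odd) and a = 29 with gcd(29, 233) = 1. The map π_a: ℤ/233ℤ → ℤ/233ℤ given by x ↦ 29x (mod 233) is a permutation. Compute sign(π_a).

Start at x=162: 162 → 38 → 170 → 37 → 141 → 128 → 217 → … (one orbit).
Cycle type of π: 58×4 + 1; total 5 cycles.
sign(π) = (−1)^{n − #cycles} = (−1)^{233−5} = (−1)^228 = +1.
Zolotarev: (29|233) = +1, matching the cycle-count sign.

+1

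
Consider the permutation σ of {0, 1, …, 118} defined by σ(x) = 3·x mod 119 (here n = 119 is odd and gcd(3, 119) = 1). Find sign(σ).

+1

Orbit of 53 under x↦3x: [53, 40, 1, 3, 9, 27, 81]… (length divides ord_119(3)).
π_3 has 5 disjoint cycles with lengths [48, 48, 16, 6, 1] on {0,…,118}.
n − c = 119 − 5 = 114; sign = (−1)^114 = +1.
Via Zolotarev, sign(π_{3}) = (3|119) = +1.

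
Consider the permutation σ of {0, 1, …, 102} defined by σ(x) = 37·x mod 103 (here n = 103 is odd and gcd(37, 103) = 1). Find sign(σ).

Orbit of 22 under x↦37x: [22, 93, 42, 9, 24, 64, 102]… (length divides ord_103(37)).
Decompose π into cycles: lengths [34, 34, 34, 1] (4 cycles, including the fixed point 0).
sign(π) = (−1)^{n − #cycles} = (−1)^{103−4} = (−1)^99 = -1.
Via Zolotarev, sign(π_{37}) = (37|103) = -1.

-1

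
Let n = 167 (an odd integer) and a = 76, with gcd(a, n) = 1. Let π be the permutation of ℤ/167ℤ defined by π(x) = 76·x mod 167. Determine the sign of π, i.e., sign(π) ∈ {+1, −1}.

+1

Orbit of 57 under x↦76x: [57, 157, 75, 22, 2, 152, 29]… (length divides ord_167(76)).
Cycle lengths of π_76 on ℤ/167ℤ: [83, 83, 1]; 3 cycles in total.
With 3 cycles on 167 points, sign = (−1)^{167−3} = +1.
The Jacobi symbol (76|167) = +1 (Zolotarev) agrees.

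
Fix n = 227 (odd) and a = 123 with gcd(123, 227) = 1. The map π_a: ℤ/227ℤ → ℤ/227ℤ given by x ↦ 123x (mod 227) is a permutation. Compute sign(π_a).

Start at x=207: 207 → 37 → 11 → 218 → 28 → 39 → 30 → … (one orbit).
2 cycles of lengths [226, 1].
2 cycles on 227: each ℓ→(−1)^(ℓ−1), product (−1)^225 = -1.

-1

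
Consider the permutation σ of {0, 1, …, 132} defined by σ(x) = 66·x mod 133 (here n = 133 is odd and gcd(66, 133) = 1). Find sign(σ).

Start at x=20: 20 → 123 → 5 → 64 → 101 → 16 → 125 → … (one orbit).
Cycle type of π: 18×6 + 9×2 + 6 + 1; total 10 cycles.
n − c = 133 − 10 = 123; sign = (−1)^123 = -1.
Via Zolotarev, sign(π_{66}) = (66|133) = -1.

-1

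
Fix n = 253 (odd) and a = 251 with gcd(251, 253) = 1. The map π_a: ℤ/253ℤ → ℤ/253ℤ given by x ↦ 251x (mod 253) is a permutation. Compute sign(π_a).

-1

Orbit of 93 under x↦251x: [93, 67, 119, 15, 223, 60, 133]… (length divides ord_253(251)).
6 cycles of lengths [110, 110, 22, 5, 5, 1].
With 6 cycles on 253 points, sign = (−1)^{253−6} = -1.
(251|253)_J = -1 (Zolotarev's lemma cross-check).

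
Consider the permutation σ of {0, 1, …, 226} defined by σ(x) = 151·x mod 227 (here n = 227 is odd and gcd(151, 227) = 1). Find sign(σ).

Orbit of 114 under x↦151x: [114, 189, 164, 21, 220, 78, 201]… (length divides ord_227(151)).
π_151 has 2 disjoint cycles with lengths [226, 1] on {0,…,226}.
With 2 cycles on 227 points, sign = (−1)^{227−2} = -1.

-1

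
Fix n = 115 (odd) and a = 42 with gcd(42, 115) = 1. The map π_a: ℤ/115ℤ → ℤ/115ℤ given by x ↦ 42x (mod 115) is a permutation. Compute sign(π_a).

Orbit of 31 under x↦42x: [31, 37, 59, 63, 1, 42, 39]… (length divides ord_115(42)).
Decompose π into cycles: lengths [44, 44, 22, 4, 1] (5 cycles, including the fixed point 0).
sign(π) = (−1)^{n − #cycles} = (−1)^{115−5} = (−1)^110 = +1.

+1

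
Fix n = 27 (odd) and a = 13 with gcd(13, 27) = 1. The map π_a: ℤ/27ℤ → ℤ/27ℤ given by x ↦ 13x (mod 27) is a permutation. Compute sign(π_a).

+1

Orbit of 25 under x↦13x: [25, 1, 13, 7, 10, 22, 16]… (length divides ord_27(13)).
π_13 has 7 disjoint cycles with lengths [9, 9, 3, 3, 1, 1, 1] on {0,…,26}.
With 7 cycles on 27 points, sign = (−1)^{27−7} = +1.
Zolotarev: (13|27) = +1, matching the cycle-count sign.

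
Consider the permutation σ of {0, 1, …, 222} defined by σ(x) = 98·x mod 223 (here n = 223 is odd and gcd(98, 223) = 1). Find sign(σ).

+1

Start at x=32: 32 → 14 → 34 → 210 → 64 → 28 → 68 → … (one orbit).
Decompose π into cycles: lengths [37, 37, 37, 37, 37, 37, 1] (7 cycles, including the fixed point 0).
Σ(ℓ_i−1) = 223−7 = 216; sign = (−1)^216 = +1.
(98|223)_J = +1 (Zolotarev's lemma cross-check).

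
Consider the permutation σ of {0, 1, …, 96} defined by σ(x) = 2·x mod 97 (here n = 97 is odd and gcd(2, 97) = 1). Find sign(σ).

Start at x=43: 43 → 86 → 75 → 53 → 9 → 18 → 36 → … (one orbit).
The orbit structure of x ↦ 2x mod 97: 3 orbits of sizes [48, 48, 1].
With 3 cycles on 97 points, sign = (−1)^{97−3} = +1.

+1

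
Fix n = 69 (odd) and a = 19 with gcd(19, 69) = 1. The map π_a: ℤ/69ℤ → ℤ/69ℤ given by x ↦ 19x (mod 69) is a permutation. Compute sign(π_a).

Start at x=28: 28 → 49 → 34 → 25 → 61 → 55 → 10 → … (one orbit).
Cycle lengths of π_19 on ℤ/69ℤ: [22, 22, 22, 1, 1, 1]; 6 cycles in total.
n − c = 69 − 6 = 63; sign = (−1)^63 = -1.

-1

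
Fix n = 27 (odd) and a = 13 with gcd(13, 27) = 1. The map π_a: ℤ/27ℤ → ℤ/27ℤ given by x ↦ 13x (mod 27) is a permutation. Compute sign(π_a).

+1

Orbit of 13 under x↦13x: [13, 7, 10, 22, 16, 19, 4]… (length divides ord_27(13)).
7 cycles of lengths [9, 9, 3, 3, 1, 1, 1].
Σ(ℓ_i−1) = 27−7 = 20; sign = (−1)^20 = +1.
Zolotarev: (13|27) = +1, matching the cycle-count sign.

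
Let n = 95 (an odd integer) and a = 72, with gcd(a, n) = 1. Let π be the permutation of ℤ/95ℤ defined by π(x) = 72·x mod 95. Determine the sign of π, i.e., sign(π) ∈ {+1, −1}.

Orbit of 39 under x↦72x: [39, 53, 16, 12, 9, 78, 11]… (length divides ord_95(72)).
Cycle lengths of π_72 on ℤ/95ℤ: [36, 36, 18, 4, 1]; 5 cycles in total.
95 − 5 = 90 transpositions; sign(π) = (−1)^90 = +1.
The Jacobi symbol (72|95) = +1 (Zolotarev) agrees.

+1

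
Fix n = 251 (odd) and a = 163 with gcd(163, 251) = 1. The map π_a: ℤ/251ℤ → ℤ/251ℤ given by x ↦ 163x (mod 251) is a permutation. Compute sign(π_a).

-1

Orbit of 208 under x↦163x: [208, 19, 85, 50, 118, 158, 152]… (length divides ord_251(163)).
π_163 has 2 disjoint cycles with lengths [250, 1] on {0,…,250}.
n − c = 251 − 2 = 249; sign = (−1)^249 = -1.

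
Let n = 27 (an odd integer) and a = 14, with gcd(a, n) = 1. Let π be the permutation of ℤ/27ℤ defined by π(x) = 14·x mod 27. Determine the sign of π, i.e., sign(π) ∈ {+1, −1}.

Trace 11: π^k(11) = [11, 19, 23, 25, 26, 13, 20] for k=0..6.
Cycle type of π: 18 + 6 + 2 + 1; total 4 cycles.
sign(π) = (−1)^{n − #cycles} = (−1)^{27−4} = (−1)^23 = -1.
The Jacobi symbol (14|27) = -1 (Zolotarev) agrees.

-1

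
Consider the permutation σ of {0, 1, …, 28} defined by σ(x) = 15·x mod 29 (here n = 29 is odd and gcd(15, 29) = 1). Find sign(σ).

Start at x=2: 2 → 1 → 15 → 22 → 11 → 20 → 10 → … (one orbit).
2 cycles of lengths [28, 1].
With 2 cycles on 29 points, sign = (−1)^{29−2} = -1.
Zolotarev: (15|29) = -1, matching the cycle-count sign.

-1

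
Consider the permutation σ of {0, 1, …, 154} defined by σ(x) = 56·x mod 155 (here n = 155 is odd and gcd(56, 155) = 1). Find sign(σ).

+1

Orbit of 1 under x↦56x: [1, 56, 36]… (length divides ord_155(56)).
Cycle type of π: 3×50 + 1×5; total 55 cycles.
With 55 cycles on 155 points, sign = (−1)^{155−55} = +1.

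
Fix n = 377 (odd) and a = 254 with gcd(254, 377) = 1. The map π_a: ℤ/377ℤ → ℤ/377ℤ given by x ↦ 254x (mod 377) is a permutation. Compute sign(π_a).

-1

Orbit of 33 under x↦254x: [33, 88, 109, 165, 63, 168, 71]… (length divides ord_377(254)).
Cycle lengths of π_254 on ℤ/377ℤ: [84, 84, 84, 84, 14, 14, 12, 1]; 8 cycles in total.
With 8 cycles on 377 points, sign = (−1)^{377−8} = -1.
(254|377)_J = -1 (Zolotarev's lemma cross-check).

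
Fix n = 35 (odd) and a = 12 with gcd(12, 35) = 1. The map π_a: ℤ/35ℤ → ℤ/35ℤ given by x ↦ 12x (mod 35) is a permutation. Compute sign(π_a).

Trace 12: π^k(12) = [12, 4, 13, 16, 17, 29, 33] for k=0..6.
The orbit structure of x ↦ 12x mod 35: 5 orbits of sizes [12, 12, 6, 4, 1].
35 − 5 = 30 transpositions; sign(π) = (−1)^30 = +1.
The Jacobi symbol (12|35) = +1 (Zolotarev) agrees.

+1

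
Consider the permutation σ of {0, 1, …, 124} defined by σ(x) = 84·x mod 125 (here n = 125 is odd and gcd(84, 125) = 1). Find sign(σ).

Trace 114: π^k(114) = [114, 76, 9, 6, 4, 86, 99] for k=0..6.
The orbit structure of x ↦ 84x mod 125: 7 orbits of sizes [50, 50, 10, 10, 2, 2, 1].
7 cycles on 125: each ℓ→(−1)^(ℓ−1), product (−1)^118 = +1.

+1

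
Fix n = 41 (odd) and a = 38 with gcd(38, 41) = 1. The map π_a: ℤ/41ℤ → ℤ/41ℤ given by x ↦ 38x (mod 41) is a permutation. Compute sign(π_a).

Orbit of 1 under x↦38x: [1, 38, 9, 14, 40, 3, 32]… (length divides ord_41(38)).
The orbit structure of x ↦ 38x mod 41: 6 orbits of sizes [8, 8, 8, 8, 8, 1].
n − c = 41 − 6 = 35; sign = (−1)^35 = -1.

-1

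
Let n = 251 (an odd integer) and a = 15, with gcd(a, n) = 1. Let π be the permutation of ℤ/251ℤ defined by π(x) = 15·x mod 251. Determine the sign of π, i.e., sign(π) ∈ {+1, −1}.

Trace 115: π^k(115) = [115, 219, 22, 79, 181, 205, 63] for k=0..6.
The orbit structure of x ↦ 15x mod 251: 3 orbits of sizes [125, 125, 1].
With 3 cycles on 251 points, sign = (−1)^{251−3} = +1.

+1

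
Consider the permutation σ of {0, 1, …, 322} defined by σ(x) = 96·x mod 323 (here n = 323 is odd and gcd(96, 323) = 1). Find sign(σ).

Orbit of 210 under x↦96x: [210, 134, 267, 115, 58, 77, 286]… (length divides ord_323(96)).
π_96 has 38 disjoint cycles with lengths [16, 16, 16, 16, 16, 16, 16, 16, 16, 16, 16, 16, 16, 16, 16, 16, 16, 16, 16, 1, 1, 1, 1, 1, 1, 1, 1, 1, 1, 1, 1, 1, 1, 1, 1, 1, 1, 1] on {0,…,322}.
38 cycles on 323: each ℓ→(−1)^(ℓ−1), product (−1)^285 = -1.

-1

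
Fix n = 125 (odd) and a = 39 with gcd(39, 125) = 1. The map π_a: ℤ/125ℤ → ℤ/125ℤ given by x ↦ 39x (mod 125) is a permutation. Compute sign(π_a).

Start at x=46: 46 → 44 → 91 → 49 → 36 → 29 → 6 → … (one orbit).
Cycle lengths of π_39 on ℤ/125ℤ: [50, 50, 10, 10, 2, 2, 1]; 7 cycles in total.
With 7 cycles on 125 points, sign = (−1)^{125−7} = +1.

+1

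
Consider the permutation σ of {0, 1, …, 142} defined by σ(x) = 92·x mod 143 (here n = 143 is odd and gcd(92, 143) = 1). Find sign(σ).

+1

Orbit of 14 under x↦92x: [14, 1, 92, 27, 53]… (length divides ord_143(92)).
Cycle type of π: 5×26 + 1×13; total 39 cycles.
sign(π) = (−1)^{n − #cycles} = (−1)^{143−39} = (−1)^104 = +1.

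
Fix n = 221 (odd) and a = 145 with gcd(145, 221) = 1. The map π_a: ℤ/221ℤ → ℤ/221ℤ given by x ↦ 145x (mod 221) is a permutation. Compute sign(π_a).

-1

Orbit of 161 under x↦145x: [161, 140, 189, 1, 145, 30, 151]… (length divides ord_221(145)).
Decompose π into cycles: lengths [24, 24, 24, 24, 24, 24, 24, 24, 12, 8, 8, 1] (12 cycles, including the fixed point 0).
With 12 cycles on 221 points, sign = (−1)^{221−12} = -1.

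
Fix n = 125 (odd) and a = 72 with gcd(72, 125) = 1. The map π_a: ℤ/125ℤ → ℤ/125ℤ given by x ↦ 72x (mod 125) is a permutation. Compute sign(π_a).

-1

Orbit of 39 under x↦72x: [39, 58, 51, 47, 9, 23, 31]… (length divides ord_125(72)).
Cycle lengths of π_72 on ℤ/125ℤ: [100, 20, 4, 1]; 4 cycles in total.
n − c = 125 − 4 = 121; sign = (−1)^121 = -1.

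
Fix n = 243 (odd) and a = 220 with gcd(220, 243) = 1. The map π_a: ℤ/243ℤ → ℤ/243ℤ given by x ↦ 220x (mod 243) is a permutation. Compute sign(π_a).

Orbit of 229 under x↦220x: [229, 79, 127, 238, 115, 28, 85]… (length divides ord_243(220)).
π_220 has 11 disjoint cycles with lengths [81, 81, 27, 27, 9, 9, 3, 3, 1, 1, 1] on {0,…,242}.
With 11 cycles on 243 points, sign = (−1)^{243−11} = +1.

+1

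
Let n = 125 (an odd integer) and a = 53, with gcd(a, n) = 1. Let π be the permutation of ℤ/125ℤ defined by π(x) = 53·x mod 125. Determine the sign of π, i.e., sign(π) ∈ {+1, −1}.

Trace 113: π^k(113) = [113, 114, 42, 101, 103, 84, 77] for k=0..6.
4 cycles of lengths [100, 20, 4, 1].
sign(π) = (−1)^{n − #cycles} = (−1)^{125−4} = (−1)^121 = -1.

-1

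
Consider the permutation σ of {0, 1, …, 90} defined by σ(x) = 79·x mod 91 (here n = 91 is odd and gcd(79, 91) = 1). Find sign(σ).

+1

Orbit of 79 under x↦79x: [79, 53, 1]… (length divides ord_91(79)).
Cycle type of π: 3×26 + 1×13; total 39 cycles.
39 cycles on 91: each ℓ→(−1)^(ℓ−1), product (−1)^52 = +1.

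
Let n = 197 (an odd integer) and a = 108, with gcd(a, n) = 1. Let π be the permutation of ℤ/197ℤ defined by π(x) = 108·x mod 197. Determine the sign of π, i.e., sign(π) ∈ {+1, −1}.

-1

Start at x=77: 77 → 42 → 5 → 146 → 8 → 76 → 131 → … (one orbit).
Cycle lengths of π_108 on ℤ/197ℤ: [196, 1]; 2 cycles in total.
sign(π) = (−1)^{n − #cycles} = (−1)^{197−2} = (−1)^195 = -1.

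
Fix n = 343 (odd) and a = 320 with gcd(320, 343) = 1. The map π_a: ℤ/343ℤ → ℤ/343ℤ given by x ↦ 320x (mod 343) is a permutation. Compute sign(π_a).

-1

Orbit of 64 under x↦320x: [64, 243, 242, 265, 79, 241, 288]… (length divides ord_343(320)).
4 cycles of lengths [294, 42, 6, 1].
343 − 4 = 339 transpositions; sign(π) = (−1)^339 = -1.
The Jacobi symbol (320|343) = -1 (Zolotarev) agrees.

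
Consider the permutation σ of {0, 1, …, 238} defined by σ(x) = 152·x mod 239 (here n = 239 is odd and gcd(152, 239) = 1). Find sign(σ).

Orbit of 218 under x↦152x: [218, 154, 225, 23, 150, 95, 100]… (length divides ord_239(152)).
π_152 has 2 disjoint cycles with lengths [238, 1] on {0,…,238}.
n − c = 239 − 2 = 237; sign = (−1)^237 = -1.
(152|239)_J = -1 (Zolotarev's lemma cross-check).

-1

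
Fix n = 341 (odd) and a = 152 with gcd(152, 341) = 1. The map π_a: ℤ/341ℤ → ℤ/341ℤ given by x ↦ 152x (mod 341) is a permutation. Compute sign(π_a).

Start at x=126: 126 → 56 → 328 → 70 → 69 → 258 → 1 → … (one orbit).
The orbit structure of x ↦ 152x mod 341: 25 orbits of sizes [15, 15, 15, 15, 15, 15, 15, 15, 15, 15, 15, 15, 15, 15, 15, 15, 15, 15, 15, 15, 15, 15, 5, 5, 1].
341 − 25 = 316 transpositions; sign(π) = (−1)^316 = +1.
The Jacobi symbol (152|341) = +1 (Zolotarev) agrees.

+1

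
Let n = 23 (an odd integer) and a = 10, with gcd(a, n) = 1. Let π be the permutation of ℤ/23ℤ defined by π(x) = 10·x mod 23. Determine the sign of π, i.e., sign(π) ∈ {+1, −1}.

Start at x=22: 22 → 13 → 15 → 12 → 5 → 4 → 17 → … (one orbit).
π_10 has 2 disjoint cycles with lengths [22, 1] on {0,…,22}.
sign(π) = (−1)^{n − #cycles} = (−1)^{23−2} = (−1)^21 = -1.
(10|23)_J = -1 (Zolotarev's lemma cross-check).

-1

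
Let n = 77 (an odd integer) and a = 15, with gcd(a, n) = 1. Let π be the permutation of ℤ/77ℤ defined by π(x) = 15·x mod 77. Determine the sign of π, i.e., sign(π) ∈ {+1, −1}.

+1

Trace 36: π^k(36) = [36, 1, 15, 71, 64] for k=0..4.
The orbit structure of x ↦ 15x mod 77: 21 orbits of sizes [5, 5, 5, 5, 5, 5, 5, 5, 5, 5, 5, 5, 5, 5, 1, 1, 1, 1, 1, 1, 1].
77 − 21 = 56 transpositions; sign(π) = (−1)^56 = +1.
Zolotarev: (15|77) = +1, matching the cycle-count sign.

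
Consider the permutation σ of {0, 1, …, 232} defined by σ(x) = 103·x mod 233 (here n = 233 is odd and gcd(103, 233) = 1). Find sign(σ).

Orbit of 17 under x↦103x: [17, 120, 11, 201, 199, 226, 211]… (length divides ord_233(103)).
Cycle type of π: 232 + 1; total 2 cycles.
n − c = 233 − 2 = 231; sign = (−1)^231 = -1.
Via Zolotarev, sign(π_{103}) = (103|233) = -1.

-1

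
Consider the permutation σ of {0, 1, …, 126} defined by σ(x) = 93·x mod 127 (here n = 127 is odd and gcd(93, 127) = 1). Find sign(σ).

Orbit of 17 under x↦93x: [17, 57, 94, 106, 79, 108, 11]… (length divides ord_127(93)).
π_93 has 2 disjoint cycles with lengths [126, 1] on {0,…,126}.
127 − 2 = 125 transpositions; sign(π) = (−1)^125 = -1.
Zolotarev: (93|127) = -1, matching the cycle-count sign.

-1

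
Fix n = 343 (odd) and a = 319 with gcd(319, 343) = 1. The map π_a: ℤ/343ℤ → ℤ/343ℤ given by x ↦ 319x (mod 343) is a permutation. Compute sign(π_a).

Start at x=330: 330 → 312 → 58 → 323 → 137 → 142 → 22 → … (one orbit).
7 cycles of lengths [147, 147, 21, 21, 3, 3, 1].
Σ(ℓ_i−1) = 343−7 = 336; sign = (−1)^336 = +1.

+1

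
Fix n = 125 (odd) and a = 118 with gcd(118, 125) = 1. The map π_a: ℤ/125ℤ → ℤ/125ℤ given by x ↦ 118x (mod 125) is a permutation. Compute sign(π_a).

Start at x=24: 24 → 82 → 51 → 18 → 124 → 7 → 76 → … (one orbit).
π_118 has 12 disjoint cycles with lengths [20, 20, 20, 20, 20, 4, 4, 4, 4, 4, 4, 1] on {0,…,124}.
125 − 12 = 113 transpositions; sign(π) = (−1)^113 = -1.
(118|125)_J = -1 (Zolotarev's lemma cross-check).

-1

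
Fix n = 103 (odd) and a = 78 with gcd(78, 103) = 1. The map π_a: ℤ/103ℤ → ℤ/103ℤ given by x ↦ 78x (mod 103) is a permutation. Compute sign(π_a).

Orbit of 62 under x↦78x: [62, 98, 22, 68, 51, 64, 48]… (length divides ord_103(78)).
Decompose π into cycles: lengths [102, 1] (2 cycles, including the fixed point 0).
Σ(ℓ_i−1) = 103−2 = 101; sign = (−1)^101 = -1.
(78|103)_J = -1 (Zolotarev's lemma cross-check).

-1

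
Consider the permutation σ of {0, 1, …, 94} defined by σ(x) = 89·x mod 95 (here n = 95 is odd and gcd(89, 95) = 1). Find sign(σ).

-1

Trace 1: π^k(1) = [1, 89, 36, 69, 61, 14, 11] for k=0..6.
Decompose π into cycles: lengths [18, 18, 18, 18, 18, 2, 2, 1] (8 cycles, including the fixed point 0).
n − c = 95 − 8 = 87; sign = (−1)^87 = -1.
Check: (89/95) = -1 by Zolotarev.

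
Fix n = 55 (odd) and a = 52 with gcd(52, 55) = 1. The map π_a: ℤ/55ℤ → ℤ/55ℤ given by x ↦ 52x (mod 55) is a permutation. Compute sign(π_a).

+1

Trace 36: π^k(36) = [36, 2, 49, 18, 1, 52, 9] for k=0..6.
Cycle lengths of π_52 on ℤ/55ℤ: [20, 20, 10, 4, 1]; 5 cycles in total.
5 cycles on 55: each ℓ→(−1)^(ℓ−1), product (−1)^50 = +1.
The Jacobi symbol (52|55) = +1 (Zolotarev) agrees.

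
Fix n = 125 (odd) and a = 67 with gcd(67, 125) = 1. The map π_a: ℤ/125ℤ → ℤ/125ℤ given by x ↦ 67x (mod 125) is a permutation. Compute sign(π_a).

-1

Start at x=112: 112 → 4 → 18 → 81 → 52 → 109 → 53 → … (one orbit).
Cycle type of π: 100 + 20 + 4 + 1; total 4 cycles.
sign(π) = (−1)^{n − #cycles} = (−1)^{125−4} = (−1)^121 = -1.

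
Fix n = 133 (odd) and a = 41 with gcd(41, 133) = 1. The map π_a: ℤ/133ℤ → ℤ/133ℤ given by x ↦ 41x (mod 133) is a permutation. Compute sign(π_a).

+1

Start at x=13: 13 → 1 → 41 → 85 → 27 → 43 → 34 → … (one orbit).
Cycle lengths of π_41 on ℤ/133ℤ: [18, 18, 18, 18, 18, 18, 18, 2, 2, 2, 1]; 11 cycles in total.
11 cycles on 133: each ℓ→(−1)^(ℓ−1), product (−1)^122 = +1.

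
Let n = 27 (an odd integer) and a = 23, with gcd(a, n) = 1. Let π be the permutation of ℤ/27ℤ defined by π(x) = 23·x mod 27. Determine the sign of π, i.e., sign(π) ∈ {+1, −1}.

-1

Trace 7: π^k(7) = [7, 26, 4, 11, 10, 14, 25] for k=0..6.
Cycle type of π: 18 + 6 + 2 + 1; total 4 cycles.
Σ(ℓ_i−1) = 27−4 = 23; sign = (−1)^23 = -1.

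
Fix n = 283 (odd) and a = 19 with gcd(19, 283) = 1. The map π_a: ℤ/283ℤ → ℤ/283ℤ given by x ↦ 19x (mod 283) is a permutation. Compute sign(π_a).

-1

Start at x=216: 216 → 142 → 151 → 39 → 175 → 212 → 66 → … (one orbit).
The orbit structure of x ↦ 19x mod 283: 4 orbits of sizes [94, 94, 94, 1].
n − c = 283 − 4 = 279; sign = (−1)^279 = -1.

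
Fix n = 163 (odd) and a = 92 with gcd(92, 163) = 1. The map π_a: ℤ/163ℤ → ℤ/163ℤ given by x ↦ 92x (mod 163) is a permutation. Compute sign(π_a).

Trace 92: π^k(92) = [92, 151, 37, 144, 45, 65, 112] for k=0..6.
Cycle type of π: 162 + 1; total 2 cycles.
2 cycles on 163: each ℓ→(−1)^(ℓ−1), product (−1)^161 = -1.

-1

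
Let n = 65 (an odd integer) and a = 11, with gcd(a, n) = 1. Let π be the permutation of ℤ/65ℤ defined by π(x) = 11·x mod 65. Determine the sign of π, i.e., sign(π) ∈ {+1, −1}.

Orbit of 51 under x↦11x: [51, 41, 61, 21, 36, 6, 1]… (length divides ord_65(11)).
Cycle lengths of π_11 on ℤ/65ℤ: [12, 12, 12, 12, 12, 1, 1, 1, 1, 1]; 10 cycles in total.
n − c = 65 − 10 = 55; sign = (−1)^55 = -1.

-1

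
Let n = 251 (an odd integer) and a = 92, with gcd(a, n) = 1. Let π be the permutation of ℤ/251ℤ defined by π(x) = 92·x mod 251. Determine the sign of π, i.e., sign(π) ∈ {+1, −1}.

+1

Trace 80: π^k(80) = [80, 81, 173, 103, 189, 69, 73] for k=0..6.
Cycle type of π: 125×2 + 1; total 3 cycles.
Σ(ℓ_i−1) = 251−3 = 248; sign = (−1)^248 = +1.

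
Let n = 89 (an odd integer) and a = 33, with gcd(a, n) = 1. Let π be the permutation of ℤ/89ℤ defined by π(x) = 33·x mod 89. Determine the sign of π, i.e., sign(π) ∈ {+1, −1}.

-1

Orbit of 45 under x↦33x: [45, 61, 55, 35, 87, 23, 47]… (length divides ord_89(33)).
The orbit structure of x ↦ 33x mod 89: 2 orbits of sizes [88, 1].
With 2 cycles on 89 points, sign = (−1)^{89−2} = -1.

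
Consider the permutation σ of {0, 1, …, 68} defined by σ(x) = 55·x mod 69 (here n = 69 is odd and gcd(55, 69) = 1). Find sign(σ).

Trace 25: π^k(25) = [25, 64, 1, 55, 58, 16, 52] for k=0..6.
9 cycles of lengths [11, 11, 11, 11, 11, 11, 1, 1, 1].
Σ(ℓ_i−1) = 69−9 = 60; sign = (−1)^60 = +1.
Check: (55/69) = +1 by Zolotarev.

+1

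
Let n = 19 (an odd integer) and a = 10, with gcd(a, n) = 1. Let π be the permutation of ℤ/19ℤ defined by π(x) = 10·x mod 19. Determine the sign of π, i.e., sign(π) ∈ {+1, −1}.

-1

Trace 6: π^k(6) = [6, 3, 11, 15, 17, 18, 9] for k=0..6.
2 cycles of lengths [18, 1].
19 − 2 = 17 transpositions; sign(π) = (−1)^17 = -1.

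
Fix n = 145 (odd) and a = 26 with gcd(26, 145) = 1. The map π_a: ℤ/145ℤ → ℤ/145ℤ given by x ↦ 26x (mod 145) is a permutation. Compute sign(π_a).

Trace 131: π^k(131) = [131, 71, 106, 1, 26, 96, 31] for k=0..6.
Cycle type of π: 28×5 + 1×5; total 10 cycles.
n − c = 145 − 10 = 135; sign = (−1)^135 = -1.
Zolotarev: (26|145) = -1, matching the cycle-count sign.

-1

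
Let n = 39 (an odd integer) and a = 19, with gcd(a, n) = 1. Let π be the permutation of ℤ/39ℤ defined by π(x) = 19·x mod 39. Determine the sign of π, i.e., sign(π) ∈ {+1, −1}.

Orbit of 19 under x↦19x: [19, 10, 34, 22, 28, 25, 7]… (length divides ord_39(19)).
Cycle lengths of π_19 on ℤ/39ℤ: [12, 12, 12, 1, 1, 1]; 6 cycles in total.
39 − 6 = 33 transpositions; sign(π) = (−1)^33 = -1.
Check: (19/39) = -1 by Zolotarev.

-1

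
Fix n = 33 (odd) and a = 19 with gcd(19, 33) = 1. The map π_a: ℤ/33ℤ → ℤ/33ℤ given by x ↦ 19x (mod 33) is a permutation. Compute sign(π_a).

Start at x=13: 13 → 16 → 7 → 1 → 19 → 31 → 28 → … (one orbit).
Decompose π into cycles: lengths [10, 10, 10, 1, 1, 1] (6 cycles, including the fixed point 0).
33 − 6 = 27 transpositions; sign(π) = (−1)^27 = -1.

-1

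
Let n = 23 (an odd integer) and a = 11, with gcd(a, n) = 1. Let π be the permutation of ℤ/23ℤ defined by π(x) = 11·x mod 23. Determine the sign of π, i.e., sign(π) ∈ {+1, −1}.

Orbit of 11 under x↦11x: [11, 6, 20, 13, 5, 9, 7]… (length divides ord_23(11)).
Cycle type of π: 22 + 1; total 2 cycles.
Σ(ℓ_i−1) = 23−2 = 21; sign = (−1)^21 = -1.
Via Zolotarev, sign(π_{11}) = (11|23) = -1.

-1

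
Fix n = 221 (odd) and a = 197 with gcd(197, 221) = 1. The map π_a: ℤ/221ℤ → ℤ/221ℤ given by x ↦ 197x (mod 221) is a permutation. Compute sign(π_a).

Start at x=6: 6 → 77 → 141 → 152 → 109 → 36 → 20 → … (one orbit).
Cycle type of π: 48×4 + 16 + 12 + 1; total 7 cycles.
Σ(ℓ_i−1) = 221−7 = 214; sign = (−1)^214 = +1.

+1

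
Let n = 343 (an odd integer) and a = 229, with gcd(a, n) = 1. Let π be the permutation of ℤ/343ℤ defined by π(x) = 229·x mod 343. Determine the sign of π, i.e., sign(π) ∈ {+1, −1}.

-1

Orbit of 342 under x↦229x: [342, 114, 38, 127, 271, 319, 335]… (length divides ord_343(229)).
Cycle type of π: 294 + 42 + 6 + 1; total 4 cycles.
4 cycles on 343: each ℓ→(−1)^(ℓ−1), product (−1)^339 = -1.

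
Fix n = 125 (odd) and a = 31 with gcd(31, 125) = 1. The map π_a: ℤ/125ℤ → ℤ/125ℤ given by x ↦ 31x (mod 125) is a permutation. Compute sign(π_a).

Trace 26: π^k(26) = [26, 56, 111, 66, 46, 51, 81] for k=0..6.
Decompose π into cycles: lengths [25, 25, 25, 25, 5, 5, 5, 5, 1, 1, 1, 1, 1] (13 cycles, including the fixed point 0).
13 cycles on 125: each ℓ→(−1)^(ℓ−1), product (−1)^112 = +1.
The Jacobi symbol (31|125) = +1 (Zolotarev) agrees.

+1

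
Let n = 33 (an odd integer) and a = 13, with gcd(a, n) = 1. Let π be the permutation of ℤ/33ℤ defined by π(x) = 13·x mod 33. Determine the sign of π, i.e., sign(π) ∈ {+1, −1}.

Trace 1: π^k(1) = [1, 13, 4, 19, 16, 10, 31] for k=0..6.
6 cycles of lengths [10, 10, 10, 1, 1, 1].
n − c = 33 − 6 = 27; sign = (−1)^27 = -1.
(13|33)_J = -1 (Zolotarev's lemma cross-check).

-1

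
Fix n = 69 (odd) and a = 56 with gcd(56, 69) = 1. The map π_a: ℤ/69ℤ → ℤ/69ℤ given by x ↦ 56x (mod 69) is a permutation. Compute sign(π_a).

Start at x=20: 20 → 16 → 68 → 13 → 38 → 58 → 5 → … (one orbit).
The orbit structure of x ↦ 56x mod 69: 5 orbits of sizes [22, 22, 22, 2, 1].
5 cycles on 69: each ℓ→(−1)^(ℓ−1), product (−1)^64 = +1.
(56|69)_J = +1 (Zolotarev's lemma cross-check).

+1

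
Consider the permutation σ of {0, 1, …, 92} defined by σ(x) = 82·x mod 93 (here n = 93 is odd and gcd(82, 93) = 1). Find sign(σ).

+1

Trace 7: π^k(7) = [7, 16, 10, 76, 1, 82, 28] for k=0..6.
The orbit structure of x ↦ 82x mod 93: 9 orbits of sizes [15, 15, 15, 15, 15, 15, 1, 1, 1].
9 cycles on 93: each ℓ→(−1)^(ℓ−1), product (−1)^84 = +1.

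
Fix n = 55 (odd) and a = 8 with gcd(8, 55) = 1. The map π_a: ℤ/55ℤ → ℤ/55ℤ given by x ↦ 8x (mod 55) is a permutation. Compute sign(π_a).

+1

Trace 1: π^k(1) = [1, 8, 9, 17, 26, 43, 14] for k=0..6.
Decompose π into cycles: lengths [20, 20, 10, 4, 1] (5 cycles, including the fixed point 0).
With 5 cycles on 55 points, sign = (−1)^{55−5} = +1.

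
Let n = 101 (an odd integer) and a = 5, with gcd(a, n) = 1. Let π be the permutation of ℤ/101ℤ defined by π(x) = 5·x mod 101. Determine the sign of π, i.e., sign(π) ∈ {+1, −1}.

+1

Start at x=16: 16 → 80 → 97 → 81 → 1 → 5 → 25 → … (one orbit).
The orbit structure of x ↦ 5x mod 101: 5 orbits of sizes [25, 25, 25, 25, 1].
With 5 cycles on 101 points, sign = (−1)^{101−5} = +1.
(5|101)_J = +1 (Zolotarev's lemma cross-check).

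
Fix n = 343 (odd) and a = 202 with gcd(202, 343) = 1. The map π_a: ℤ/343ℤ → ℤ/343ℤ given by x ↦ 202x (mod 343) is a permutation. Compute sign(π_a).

-1

Orbit of 71 under x↦202x: [71, 279, 106, 146, 337, 160, 78]… (length divides ord_343(202)).
Cycle lengths of π_202 on ℤ/343ℤ: [98, 98, 98, 14, 14, 14, 2, 2, 2, 1]; 10 cycles in total.
n − c = 343 − 10 = 333; sign = (−1)^333 = -1.
(202|343)_J = -1 (Zolotarev's lemma cross-check).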